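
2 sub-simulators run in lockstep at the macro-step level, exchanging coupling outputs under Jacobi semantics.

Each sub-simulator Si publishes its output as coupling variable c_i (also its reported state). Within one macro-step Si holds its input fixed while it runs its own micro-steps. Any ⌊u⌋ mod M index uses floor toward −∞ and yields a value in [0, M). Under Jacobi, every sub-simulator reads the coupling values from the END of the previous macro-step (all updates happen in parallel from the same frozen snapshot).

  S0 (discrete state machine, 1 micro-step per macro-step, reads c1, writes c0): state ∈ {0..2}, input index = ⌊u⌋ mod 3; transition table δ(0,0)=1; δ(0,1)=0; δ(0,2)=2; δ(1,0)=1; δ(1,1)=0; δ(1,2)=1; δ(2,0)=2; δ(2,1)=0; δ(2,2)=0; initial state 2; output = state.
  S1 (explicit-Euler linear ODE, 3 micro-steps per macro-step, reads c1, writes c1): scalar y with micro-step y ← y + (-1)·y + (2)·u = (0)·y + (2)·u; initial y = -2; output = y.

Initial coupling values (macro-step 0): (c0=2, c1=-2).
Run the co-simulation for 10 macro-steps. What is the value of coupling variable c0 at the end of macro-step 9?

macro 1: S0 reads c1=-2 → after 1×micro: 0; S1 reads c1=-2 → after 3×micro: -4 ⇒ (c0=0, c1=-4)
macro 2: S0 reads c1=-4 → after 1×micro: 2; S1 reads c1=-4 → after 3×micro: -8 ⇒ (c0=2, c1=-8)
macro 3: S0 reads c1=-8 → after 1×micro: 0; S1 reads c1=-8 → after 3×micro: -16 ⇒ (c0=0, c1=-16)
macro 4: S0 reads c1=-16 → after 1×micro: 2; S1 reads c1=-16 → after 3×micro: -32 ⇒ (c0=2, c1=-32)
macro 5: S0 reads c1=-32 → after 1×micro: 0; S1 reads c1=-32 → after 3×micro: -64 ⇒ (c0=0, c1=-64)
macro 6: S0 reads c1=-64 → after 1×micro: 2; S1 reads c1=-64 → after 3×micro: -128 ⇒ (c0=2, c1=-128)
macro 7: S0 reads c1=-128 → after 1×micro: 0; S1 reads c1=-128 → after 3×micro: -256 ⇒ (c0=0, c1=-256)
macro 8: S0 reads c1=-256 → after 1×micro: 2; S1 reads c1=-256 → after 3×micro: -512 ⇒ (c0=2, c1=-512)
macro 9: S0 reads c1=-512 → after 1×micro: 0; S1 reads c1=-512 → after 3×micro: -1024 ⇒ (c0=0, c1=-1024)
macro 10: S0 reads c1=-1024 → after 1×micro: 2; S1 reads c1=-1024 → after 3×micro: -2048 ⇒ (c0=2, c1=-2048)

c0 at macro-step 9 = 0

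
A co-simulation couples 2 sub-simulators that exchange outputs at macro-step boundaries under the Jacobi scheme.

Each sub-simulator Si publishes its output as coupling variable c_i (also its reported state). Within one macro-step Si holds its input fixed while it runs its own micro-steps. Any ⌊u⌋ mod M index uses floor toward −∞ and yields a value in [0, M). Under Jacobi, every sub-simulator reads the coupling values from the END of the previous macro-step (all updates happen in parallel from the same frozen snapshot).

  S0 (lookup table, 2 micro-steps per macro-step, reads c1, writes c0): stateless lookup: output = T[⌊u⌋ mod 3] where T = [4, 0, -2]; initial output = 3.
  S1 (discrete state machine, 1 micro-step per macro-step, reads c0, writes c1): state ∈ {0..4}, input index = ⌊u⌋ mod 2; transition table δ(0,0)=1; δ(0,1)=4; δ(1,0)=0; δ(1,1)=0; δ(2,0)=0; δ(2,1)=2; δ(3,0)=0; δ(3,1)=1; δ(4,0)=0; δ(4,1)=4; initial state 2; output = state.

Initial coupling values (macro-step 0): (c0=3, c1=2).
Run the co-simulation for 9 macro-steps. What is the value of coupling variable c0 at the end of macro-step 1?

c0 at macro-step 1 = -2

macro 1: S0 reads c1=2 → after 2×micro: -2; S1 reads c0=3 → after 1×micro: 2 ⇒ (c0=-2, c1=2)
macro 2: S0 reads c1=2 → after 2×micro: -2; S1 reads c0=-2 → after 1×micro: 0 ⇒ (c0=-2, c1=0)
macro 3: S0 reads c1=0 → after 2×micro: 4; S1 reads c0=-2 → after 1×micro: 1 ⇒ (c0=4, c1=1)
macro 4: S0 reads c1=1 → after 2×micro: 0; S1 reads c0=4 → after 1×micro: 0 ⇒ (c0=0, c1=0)
macro 5: S0 reads c1=0 → after 2×micro: 4; S1 reads c0=0 → after 1×micro: 1 ⇒ (c0=4, c1=1)
macro 6: S0 reads c1=1 → after 2×micro: 0; S1 reads c0=4 → after 1×micro: 0 ⇒ (c0=0, c1=0)
macro 7: S0 reads c1=0 → after 2×micro: 4; S1 reads c0=0 → after 1×micro: 1 ⇒ (c0=4, c1=1)
macro 8: S0 reads c1=1 → after 2×micro: 0; S1 reads c0=4 → after 1×micro: 0 ⇒ (c0=0, c1=0)
macro 9: S0 reads c1=0 → after 2×micro: 4; S1 reads c0=0 → after 1×micro: 1 ⇒ (c0=4, c1=1)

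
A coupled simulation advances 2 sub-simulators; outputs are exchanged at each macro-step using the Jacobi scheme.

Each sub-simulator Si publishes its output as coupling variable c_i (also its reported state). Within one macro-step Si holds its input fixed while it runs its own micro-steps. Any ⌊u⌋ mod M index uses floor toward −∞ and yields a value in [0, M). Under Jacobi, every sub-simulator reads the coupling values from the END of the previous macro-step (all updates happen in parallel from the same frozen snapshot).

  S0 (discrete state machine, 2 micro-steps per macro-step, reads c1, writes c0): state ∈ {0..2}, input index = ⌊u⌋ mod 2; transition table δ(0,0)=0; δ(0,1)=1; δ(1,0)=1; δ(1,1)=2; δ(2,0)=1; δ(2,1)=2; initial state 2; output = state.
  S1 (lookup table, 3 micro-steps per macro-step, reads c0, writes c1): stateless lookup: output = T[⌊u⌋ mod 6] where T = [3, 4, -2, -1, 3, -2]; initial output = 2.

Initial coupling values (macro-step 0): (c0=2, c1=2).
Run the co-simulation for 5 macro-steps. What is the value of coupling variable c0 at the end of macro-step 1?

macro 1: S0 reads c1=2 → after 2×micro: 1; S1 reads c0=2 → after 3×micro: -2 ⇒ (c0=1, c1=-2)
macro 2: S0 reads c1=-2 → after 2×micro: 1; S1 reads c0=1 → after 3×micro: 4 ⇒ (c0=1, c1=4)
macro 3: S0 reads c1=4 → after 2×micro: 1; S1 reads c0=1 → after 3×micro: 4 ⇒ (c0=1, c1=4)
macro 4: S0 reads c1=4 → after 2×micro: 1; S1 reads c0=1 → after 3×micro: 4 ⇒ (c0=1, c1=4)
macro 5: S0 reads c1=4 → after 2×micro: 1; S1 reads c0=1 → after 3×micro: 4 ⇒ (c0=1, c1=4)

c0 at macro-step 1 = 1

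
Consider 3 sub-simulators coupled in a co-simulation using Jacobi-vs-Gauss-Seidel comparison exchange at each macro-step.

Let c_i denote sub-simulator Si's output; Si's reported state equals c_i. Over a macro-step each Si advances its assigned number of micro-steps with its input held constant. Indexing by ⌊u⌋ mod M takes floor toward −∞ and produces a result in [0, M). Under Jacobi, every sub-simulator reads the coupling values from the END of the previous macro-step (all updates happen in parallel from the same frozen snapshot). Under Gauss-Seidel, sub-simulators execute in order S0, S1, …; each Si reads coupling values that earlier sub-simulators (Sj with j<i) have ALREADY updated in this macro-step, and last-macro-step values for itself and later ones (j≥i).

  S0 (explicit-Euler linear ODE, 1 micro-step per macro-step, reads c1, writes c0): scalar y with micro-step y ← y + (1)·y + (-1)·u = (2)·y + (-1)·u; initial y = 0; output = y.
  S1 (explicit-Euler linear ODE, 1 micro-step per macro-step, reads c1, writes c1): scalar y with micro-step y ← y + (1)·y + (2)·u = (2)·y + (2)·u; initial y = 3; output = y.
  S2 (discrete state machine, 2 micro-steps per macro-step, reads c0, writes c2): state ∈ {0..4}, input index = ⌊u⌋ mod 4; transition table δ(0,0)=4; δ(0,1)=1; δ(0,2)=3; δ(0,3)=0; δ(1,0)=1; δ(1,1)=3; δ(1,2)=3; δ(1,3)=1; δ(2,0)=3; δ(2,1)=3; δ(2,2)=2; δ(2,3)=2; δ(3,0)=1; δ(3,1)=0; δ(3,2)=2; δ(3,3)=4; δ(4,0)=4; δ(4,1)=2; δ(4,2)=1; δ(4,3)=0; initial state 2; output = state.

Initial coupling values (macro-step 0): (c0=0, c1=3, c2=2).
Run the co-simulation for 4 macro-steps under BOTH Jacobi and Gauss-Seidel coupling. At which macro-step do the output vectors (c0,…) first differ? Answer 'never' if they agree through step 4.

first divergence at macro-step: 1

[Jacobi] macro 1: S0 reads c1=3 → after 1×micro: -3; S1 reads c1=3 → after 1×micro: 12; S2 reads c0=0 → after 2×micro: 1 ⇒ (c0=-3, c1=12, c2=1)
[Jacobi] macro 2: S0 reads c1=12 → after 1×micro: -18; S1 reads c1=12 → after 1×micro: 48; S2 reads c0=-3 → after 2×micro: 0 ⇒ (c0=-18, c1=48, c2=0)
[Jacobi] macro 3: S0 reads c1=48 → after 1×micro: -84; S1 reads c1=48 → after 1×micro: 192; S2 reads c0=-18 → after 2×micro: 2 ⇒ (c0=-84, c1=192, c2=2)
[Jacobi] macro 4: S0 reads c1=192 → after 1×micro: -360; S1 reads c1=192 → after 1×micro: 768; S2 reads c0=-84 → after 2×micro: 1 ⇒ (c0=-360, c1=768, c2=1)
[Gauss-Seidel] macro 1: S0 reads c1=3 → after 1×micro: -3; S1 reads c1=3 → after 1×micro: 12; S2 reads c0=-3 → after 2×micro: 0 ⇒ (c0=-3, c1=12, c2=0)
[Gauss-Seidel] macro 2: S0 reads c1=12 → after 1×micro: -18; S1 reads c1=12 → after 1×micro: 48; S2 reads c0=-18 → after 2×micro: 2 ⇒ (c0=-18, c1=48, c2=2)
[Gauss-Seidel] macro 3: S0 reads c1=48 → after 1×micro: -84; S1 reads c1=48 → after 1×micro: 192; S2 reads c0=-84 → after 2×micro: 1 ⇒ (c0=-84, c1=192, c2=1)
[Gauss-Seidel] macro 4: S0 reads c1=192 → after 1×micro: -360; S1 reads c1=192 → after 1×micro: 768; S2 reads c0=-360 → after 2×micro: 1 ⇒ (c0=-360, c1=768, c2=1)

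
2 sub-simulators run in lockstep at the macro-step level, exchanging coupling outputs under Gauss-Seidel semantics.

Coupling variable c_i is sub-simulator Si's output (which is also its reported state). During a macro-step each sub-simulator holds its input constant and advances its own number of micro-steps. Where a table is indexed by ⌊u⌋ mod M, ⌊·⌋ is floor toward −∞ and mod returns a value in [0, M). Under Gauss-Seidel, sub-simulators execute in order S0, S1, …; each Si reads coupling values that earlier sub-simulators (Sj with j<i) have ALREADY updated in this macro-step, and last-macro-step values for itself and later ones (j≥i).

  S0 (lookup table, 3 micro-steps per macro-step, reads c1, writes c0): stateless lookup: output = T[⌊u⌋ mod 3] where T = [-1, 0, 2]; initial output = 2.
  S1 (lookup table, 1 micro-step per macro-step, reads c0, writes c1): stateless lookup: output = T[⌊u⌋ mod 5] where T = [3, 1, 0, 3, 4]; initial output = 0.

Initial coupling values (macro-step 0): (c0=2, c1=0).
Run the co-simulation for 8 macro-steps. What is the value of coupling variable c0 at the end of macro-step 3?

macro 1: S0 reads c1=0 → after 3×micro: -1; S1 reads c0=-1 → after 1×micro: 4 ⇒ (c0=-1, c1=4)
macro 2: S0 reads c1=4 → after 3×micro: 0; S1 reads c0=0 → after 1×micro: 3 ⇒ (c0=0, c1=3)
macro 3: S0 reads c1=3 → after 3×micro: -1; S1 reads c0=-1 → after 1×micro: 4 ⇒ (c0=-1, c1=4)
macro 4: S0 reads c1=4 → after 3×micro: 0; S1 reads c0=0 → after 1×micro: 3 ⇒ (c0=0, c1=3)
macro 5: S0 reads c1=3 → after 3×micro: -1; S1 reads c0=-1 → after 1×micro: 4 ⇒ (c0=-1, c1=4)
macro 6: S0 reads c1=4 → after 3×micro: 0; S1 reads c0=0 → after 1×micro: 3 ⇒ (c0=0, c1=3)
macro 7: S0 reads c1=3 → after 3×micro: -1; S1 reads c0=-1 → after 1×micro: 4 ⇒ (c0=-1, c1=4)
macro 8: S0 reads c1=4 → after 3×micro: 0; S1 reads c0=0 → after 1×micro: 3 ⇒ (c0=0, c1=3)

c0 at macro-step 3 = -1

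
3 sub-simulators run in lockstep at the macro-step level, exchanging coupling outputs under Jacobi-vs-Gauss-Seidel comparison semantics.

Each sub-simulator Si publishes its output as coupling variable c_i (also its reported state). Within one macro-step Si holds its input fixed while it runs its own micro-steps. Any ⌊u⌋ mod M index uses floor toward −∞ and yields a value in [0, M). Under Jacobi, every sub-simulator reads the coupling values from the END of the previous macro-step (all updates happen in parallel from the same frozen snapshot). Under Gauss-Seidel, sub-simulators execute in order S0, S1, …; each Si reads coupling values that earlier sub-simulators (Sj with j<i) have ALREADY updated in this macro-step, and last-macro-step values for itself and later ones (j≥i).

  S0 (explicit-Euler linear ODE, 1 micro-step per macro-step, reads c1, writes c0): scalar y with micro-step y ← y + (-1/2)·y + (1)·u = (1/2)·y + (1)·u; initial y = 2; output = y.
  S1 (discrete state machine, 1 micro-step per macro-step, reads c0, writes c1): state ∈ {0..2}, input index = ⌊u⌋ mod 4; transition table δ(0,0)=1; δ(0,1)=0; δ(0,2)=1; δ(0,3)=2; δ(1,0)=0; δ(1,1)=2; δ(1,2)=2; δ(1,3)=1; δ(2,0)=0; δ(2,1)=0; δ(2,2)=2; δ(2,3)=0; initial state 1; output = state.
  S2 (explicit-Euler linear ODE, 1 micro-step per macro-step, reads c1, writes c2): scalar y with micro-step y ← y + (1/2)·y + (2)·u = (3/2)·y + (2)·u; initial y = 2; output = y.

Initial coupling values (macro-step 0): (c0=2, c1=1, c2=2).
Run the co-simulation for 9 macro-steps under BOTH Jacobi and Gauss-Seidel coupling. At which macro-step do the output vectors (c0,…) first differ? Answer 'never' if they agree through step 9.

first divergence at macro-step: 1

[Jacobi] macro 1: S0 reads c1=1 → after 1×micro: 2; S1 reads c0=2 → after 1×micro: 2; S2 reads c1=1 → after 1×micro: 5 ⇒ (c0=2, c1=2, c2=5)
[Jacobi] macro 2: S0 reads c1=2 → after 1×micro: 3; S1 reads c0=2 → after 1×micro: 2; S2 reads c1=2 → after 1×micro: 23/2 ⇒ (c0=3, c1=2, c2=23/2)
[Jacobi] macro 3: S0 reads c1=2 → after 1×micro: 7/2; S1 reads c0=3 → after 1×micro: 0; S2 reads c1=2 → after 1×micro: 85/4 ⇒ (c0=7/2, c1=0, c2=85/4)
[Jacobi] macro 4: S0 reads c1=0 → after 1×micro: 7/4; S1 reads c0=7/2 → after 1×micro: 2; S2 reads c1=0 → after 1×micro: 255/8 ⇒ (c0=7/4, c1=2, c2=255/8)
[Jacobi] macro 5: S0 reads c1=2 → after 1×micro: 23/8; S1 reads c0=7/4 → after 1×micro: 0; S2 reads c1=2 → after 1×micro: 829/16 ⇒ (c0=23/8, c1=0, c2=829/16)
[Jacobi] macro 6: S0 reads c1=0 → after 1×micro: 23/16; S1 reads c0=23/8 → after 1×micro: 1; S2 reads c1=0 → after 1×micro: 2487/32 ⇒ (c0=23/16, c1=1, c2=2487/32)
[Jacobi] macro 7: S0 reads c1=1 → after 1×micro: 55/32; S1 reads c0=23/16 → after 1×micro: 2; S2 reads c1=1 → after 1×micro: 7589/64 ⇒ (c0=55/32, c1=2, c2=7589/64)
[Jacobi] macro 8: S0 reads c1=2 → after 1×micro: 183/64; S1 reads c0=55/32 → after 1×micro: 0; S2 reads c1=2 → after 1×micro: 23279/128 ⇒ (c0=183/64, c1=0, c2=23279/128)
[Jacobi] macro 9: S0 reads c1=0 → after 1×micro: 183/128; S1 reads c0=183/64 → after 1×micro: 1; S2 reads c1=0 → after 1×micro: 69837/256 ⇒ (c0=183/128, c1=1, c2=69837/256)
[Gauss-Seidel] macro 1: S0 reads c1=1 → after 1×micro: 2; S1 reads c0=2 → after 1×micro: 2; S2 reads c1=2 → after 1×micro: 7 ⇒ (c0=2, c1=2, c2=7)
[Gauss-Seidel] macro 2: S0 reads c1=2 → after 1×micro: 3; S1 reads c0=3 → after 1×micro: 0; S2 reads c1=0 → after 1×micro: 21/2 ⇒ (c0=3, c1=0, c2=21/2)
[Gauss-Seidel] macro 3: S0 reads c1=0 → after 1×micro: 3/2; S1 reads c0=3/2 → after 1×micro: 0; S2 reads c1=0 → after 1×micro: 63/4 ⇒ (c0=3/2, c1=0, c2=63/4)
[Gauss-Seidel] macro 4: S0 reads c1=0 → after 1×micro: 3/4; S1 reads c0=3/4 → after 1×micro: 1; S2 reads c1=1 → after 1×micro: 205/8 ⇒ (c0=3/4, c1=1, c2=205/8)
[Gauss-Seidel] macro 5: S0 reads c1=1 → after 1×micro: 11/8; S1 reads c0=11/8 → after 1×micro: 2; S2 reads c1=2 → after 1×micro: 679/16 ⇒ (c0=11/8, c1=2, c2=679/16)
[Gauss-Seidel] macro 6: S0 reads c1=2 → after 1×micro: 43/16; S1 reads c0=43/16 → after 1×micro: 2; S2 reads c1=2 → after 1×micro: 2165/32 ⇒ (c0=43/16, c1=2, c2=2165/32)
[Gauss-Seidel] macro 7: S0 reads c1=2 → after 1×micro: 107/32; S1 reads c0=107/32 → after 1×micro: 0; S2 reads c1=0 → after 1×micro: 6495/64 ⇒ (c0=107/32, c1=0, c2=6495/64)
[Gauss-Seidel] macro 8: S0 reads c1=0 → after 1×micro: 107/64; S1 reads c0=107/64 → after 1×micro: 0; S2 reads c1=0 → after 1×micro: 19485/128 ⇒ (c0=107/64, c1=0, c2=19485/128)
[Gauss-Seidel] macro 9: S0 reads c1=0 → after 1×micro: 107/128; S1 reads c0=107/128 → after 1×micro: 1; S2 reads c1=1 → after 1×micro: 58967/256 ⇒ (c0=107/128, c1=1, c2=58967/256)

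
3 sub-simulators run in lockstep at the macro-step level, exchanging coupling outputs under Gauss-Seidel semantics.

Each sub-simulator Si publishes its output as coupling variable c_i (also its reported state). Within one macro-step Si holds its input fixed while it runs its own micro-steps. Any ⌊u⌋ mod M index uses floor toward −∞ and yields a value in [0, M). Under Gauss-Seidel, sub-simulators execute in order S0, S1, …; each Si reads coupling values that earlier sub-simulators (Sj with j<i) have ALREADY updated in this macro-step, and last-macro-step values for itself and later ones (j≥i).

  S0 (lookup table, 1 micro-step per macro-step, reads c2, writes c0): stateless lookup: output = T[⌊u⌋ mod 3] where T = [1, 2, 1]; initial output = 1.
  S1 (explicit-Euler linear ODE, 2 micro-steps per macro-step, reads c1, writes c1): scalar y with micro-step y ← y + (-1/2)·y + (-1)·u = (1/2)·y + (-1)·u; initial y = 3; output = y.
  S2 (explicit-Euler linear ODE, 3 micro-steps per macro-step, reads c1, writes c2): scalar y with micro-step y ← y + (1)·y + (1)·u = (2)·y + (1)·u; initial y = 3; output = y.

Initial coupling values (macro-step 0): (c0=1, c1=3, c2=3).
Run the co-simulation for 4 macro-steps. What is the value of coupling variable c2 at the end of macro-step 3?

macro 1: S0 reads c2=3 → after 1×micro: 1; S1 reads c1=3 → after 2×micro: -15/4; S2 reads c1=-15/4 → after 3×micro: -9/4 ⇒ (c0=1, c1=-15/4, c2=-9/4)
macro 2: S0 reads c2=-9/4 → after 1×micro: 1; S1 reads c1=-15/4 → after 2×micro: 75/16; S2 reads c1=75/16 → after 3×micro: 237/16 ⇒ (c0=1, c1=75/16, c2=237/16)
macro 3: S0 reads c2=237/16 → after 1×micro: 1; S1 reads c1=75/16 → after 2×micro: -375/64; S2 reads c1=-375/64 → after 3×micro: 4959/64 ⇒ (c0=1, c1=-375/64, c2=4959/64)
macro 4: S0 reads c2=4959/64 → after 1×micro: 1; S1 reads c1=-375/64 → after 2×micro: 1875/256; S2 reads c1=1875/256 → after 3×micro: 171813/256 ⇒ (c0=1, c1=1875/256, c2=171813/256)

c2 at macro-step 3 = 4959/64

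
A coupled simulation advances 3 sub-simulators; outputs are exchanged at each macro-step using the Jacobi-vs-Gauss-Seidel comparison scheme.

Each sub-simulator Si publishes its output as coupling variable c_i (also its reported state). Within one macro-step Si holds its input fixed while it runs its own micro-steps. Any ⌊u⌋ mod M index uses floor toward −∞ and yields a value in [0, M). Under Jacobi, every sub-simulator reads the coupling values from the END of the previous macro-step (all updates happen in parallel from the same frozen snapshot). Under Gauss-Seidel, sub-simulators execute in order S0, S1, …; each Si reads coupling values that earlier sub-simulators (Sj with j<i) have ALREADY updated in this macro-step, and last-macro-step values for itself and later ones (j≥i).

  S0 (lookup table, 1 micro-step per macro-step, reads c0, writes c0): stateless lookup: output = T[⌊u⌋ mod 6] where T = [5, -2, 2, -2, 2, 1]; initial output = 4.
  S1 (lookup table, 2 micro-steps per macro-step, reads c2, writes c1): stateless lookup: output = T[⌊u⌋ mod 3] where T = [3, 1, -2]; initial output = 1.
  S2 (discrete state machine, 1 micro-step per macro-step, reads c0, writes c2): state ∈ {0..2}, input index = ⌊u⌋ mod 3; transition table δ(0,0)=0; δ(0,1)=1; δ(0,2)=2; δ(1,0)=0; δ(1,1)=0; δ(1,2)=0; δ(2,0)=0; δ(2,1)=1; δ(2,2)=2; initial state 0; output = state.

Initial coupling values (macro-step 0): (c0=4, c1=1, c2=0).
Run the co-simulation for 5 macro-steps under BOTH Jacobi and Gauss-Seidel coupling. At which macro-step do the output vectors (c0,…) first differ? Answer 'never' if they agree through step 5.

first divergence at macro-step: 1

[Jacobi] macro 1: S0 reads c0=4 → after 1×micro: 2; S1 reads c2=0 → after 2×micro: 3; S2 reads c0=4 → after 1×micro: 1 ⇒ (c0=2, c1=3, c2=1)
[Jacobi] macro 2: S0 reads c0=2 → after 1×micro: 2; S1 reads c2=1 → after 2×micro: 1; S2 reads c0=2 → after 1×micro: 0 ⇒ (c0=2, c1=1, c2=0)
[Jacobi] macro 3: S0 reads c0=2 → after 1×micro: 2; S1 reads c2=0 → after 2×micro: 3; S2 reads c0=2 → after 1×micro: 2 ⇒ (c0=2, c1=3, c2=2)
[Jacobi] macro 4: S0 reads c0=2 → after 1×micro: 2; S1 reads c2=2 → after 2×micro: -2; S2 reads c0=2 → after 1×micro: 2 ⇒ (c0=2, c1=-2, c2=2)
[Jacobi] macro 5: S0 reads c0=2 → after 1×micro: 2; S1 reads c2=2 → after 2×micro: -2; S2 reads c0=2 → after 1×micro: 2 ⇒ (c0=2, c1=-2, c2=2)
[Gauss-Seidel] macro 1: S0 reads c0=4 → after 1×micro: 2; S1 reads c2=0 → after 2×micro: 3; S2 reads c0=2 → after 1×micro: 2 ⇒ (c0=2, c1=3, c2=2)
[Gauss-Seidel] macro 2: S0 reads c0=2 → after 1×micro: 2; S1 reads c2=2 → after 2×micro: -2; S2 reads c0=2 → after 1×micro: 2 ⇒ (c0=2, c1=-2, c2=2)
[Gauss-Seidel] macro 3: S0 reads c0=2 → after 1×micro: 2; S1 reads c2=2 → after 2×micro: -2; S2 reads c0=2 → after 1×micro: 2 ⇒ (c0=2, c1=-2, c2=2)
[Gauss-Seidel] macro 4: S0 reads c0=2 → after 1×micro: 2; S1 reads c2=2 → after 2×micro: -2; S2 reads c0=2 → after 1×micro: 2 ⇒ (c0=2, c1=-2, c2=2)
[Gauss-Seidel] macro 5: S0 reads c0=2 → after 1×micro: 2; S1 reads c2=2 → after 2×micro: -2; S2 reads c0=2 → after 1×micro: 2 ⇒ (c0=2, c1=-2, c2=2)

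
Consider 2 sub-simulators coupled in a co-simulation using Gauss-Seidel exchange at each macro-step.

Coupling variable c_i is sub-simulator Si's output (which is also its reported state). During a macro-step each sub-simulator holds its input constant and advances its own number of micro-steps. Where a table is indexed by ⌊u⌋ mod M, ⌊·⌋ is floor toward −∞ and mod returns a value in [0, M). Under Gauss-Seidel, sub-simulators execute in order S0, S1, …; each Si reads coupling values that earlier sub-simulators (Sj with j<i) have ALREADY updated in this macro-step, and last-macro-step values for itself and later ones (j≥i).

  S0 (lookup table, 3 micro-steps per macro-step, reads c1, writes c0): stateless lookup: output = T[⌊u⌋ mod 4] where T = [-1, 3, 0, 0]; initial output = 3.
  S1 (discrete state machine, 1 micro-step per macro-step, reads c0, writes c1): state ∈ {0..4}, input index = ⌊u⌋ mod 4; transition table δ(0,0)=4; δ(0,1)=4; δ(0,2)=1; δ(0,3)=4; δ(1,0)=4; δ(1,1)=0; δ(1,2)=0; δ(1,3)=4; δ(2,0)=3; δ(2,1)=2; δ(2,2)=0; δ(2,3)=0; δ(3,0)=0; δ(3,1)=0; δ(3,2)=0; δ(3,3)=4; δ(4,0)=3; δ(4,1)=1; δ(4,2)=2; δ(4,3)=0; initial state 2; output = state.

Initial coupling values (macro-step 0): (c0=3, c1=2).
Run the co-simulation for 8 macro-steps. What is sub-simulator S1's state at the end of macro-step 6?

macro 1: S0 reads c1=2 → after 3×micro: 0; S1 reads c0=0 → after 1×micro: 3 ⇒ (c0=0, c1=3)
macro 2: S0 reads c1=3 → after 3×micro: 0; S1 reads c0=0 → after 1×micro: 0 ⇒ (c0=0, c1=0)
macro 3: S0 reads c1=0 → after 3×micro: -1; S1 reads c0=-1 → after 1×micro: 4 ⇒ (c0=-1, c1=4)
macro 4: S0 reads c1=4 → after 3×micro: -1; S1 reads c0=-1 → after 1×micro: 0 ⇒ (c0=-1, c1=0)
macro 5: S0 reads c1=0 → after 3×micro: -1; S1 reads c0=-1 → after 1×micro: 4 ⇒ (c0=-1, c1=4)
macro 6: S0 reads c1=4 → after 3×micro: -1; S1 reads c0=-1 → after 1×micro: 0 ⇒ (c0=-1, c1=0)
macro 7: S0 reads c1=0 → after 3×micro: -1; S1 reads c0=-1 → after 1×micro: 4 ⇒ (c0=-1, c1=4)
macro 8: S0 reads c1=4 → after 3×micro: -1; S1 reads c0=-1 → after 1×micro: 0 ⇒ (c0=-1, c1=0)

S1 state at macro-step 6 = 0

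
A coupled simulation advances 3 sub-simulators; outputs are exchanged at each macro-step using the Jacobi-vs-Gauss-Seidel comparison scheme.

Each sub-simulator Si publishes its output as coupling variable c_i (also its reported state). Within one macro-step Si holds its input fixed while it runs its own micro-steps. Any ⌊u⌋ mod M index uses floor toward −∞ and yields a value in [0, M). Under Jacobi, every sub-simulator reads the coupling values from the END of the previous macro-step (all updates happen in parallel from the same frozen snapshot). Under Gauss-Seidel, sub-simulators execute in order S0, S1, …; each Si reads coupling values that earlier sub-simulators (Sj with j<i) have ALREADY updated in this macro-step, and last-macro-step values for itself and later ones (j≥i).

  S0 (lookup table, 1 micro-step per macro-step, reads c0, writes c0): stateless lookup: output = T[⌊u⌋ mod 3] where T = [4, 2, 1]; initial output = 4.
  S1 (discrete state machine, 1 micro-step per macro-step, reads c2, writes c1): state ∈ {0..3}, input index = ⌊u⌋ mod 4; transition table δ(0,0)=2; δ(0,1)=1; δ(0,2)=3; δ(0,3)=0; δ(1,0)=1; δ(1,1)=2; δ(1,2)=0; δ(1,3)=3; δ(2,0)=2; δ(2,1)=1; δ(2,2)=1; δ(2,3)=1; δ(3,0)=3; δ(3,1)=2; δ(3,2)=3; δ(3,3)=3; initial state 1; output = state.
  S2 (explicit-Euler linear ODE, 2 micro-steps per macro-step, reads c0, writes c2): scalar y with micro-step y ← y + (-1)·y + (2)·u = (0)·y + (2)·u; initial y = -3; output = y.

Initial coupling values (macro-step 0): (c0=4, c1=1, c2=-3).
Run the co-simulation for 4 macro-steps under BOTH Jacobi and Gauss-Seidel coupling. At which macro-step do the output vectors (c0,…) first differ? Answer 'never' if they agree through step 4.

[Jacobi] macro 1: S0 reads c0=4 → after 1×micro: 2; S1 reads c2=-3 → after 1×micro: 2; S2 reads c0=4 → after 2×micro: 8 ⇒ (c0=2, c1=2, c2=8)
[Jacobi] macro 2: S0 reads c0=2 → after 1×micro: 1; S1 reads c2=8 → after 1×micro: 2; S2 reads c0=2 → after 2×micro: 4 ⇒ (c0=1, c1=2, c2=4)
[Jacobi] macro 3: S0 reads c0=1 → after 1×micro: 2; S1 reads c2=4 → after 1×micro: 2; S2 reads c0=1 → after 2×micro: 2 ⇒ (c0=2, c1=2, c2=2)
[Jacobi] macro 4: S0 reads c0=2 → after 1×micro: 1; S1 reads c2=2 → after 1×micro: 1; S2 reads c0=2 → after 2×micro: 4 ⇒ (c0=1, c1=1, c2=4)
[Gauss-Seidel] macro 1: S0 reads c0=4 → after 1×micro: 2; S1 reads c2=-3 → after 1×micro: 2; S2 reads c0=2 → after 2×micro: 4 ⇒ (c0=2, c1=2, c2=4)
[Gauss-Seidel] macro 2: S0 reads c0=2 → after 1×micro: 1; S1 reads c2=4 → after 1×micro: 2; S2 reads c0=1 → after 2×micro: 2 ⇒ (c0=1, c1=2, c2=2)
[Gauss-Seidel] macro 3: S0 reads c0=1 → after 1×micro: 2; S1 reads c2=2 → after 1×micro: 1; S2 reads c0=2 → after 2×micro: 4 ⇒ (c0=2, c1=1, c2=4)
[Gauss-Seidel] macro 4: S0 reads c0=2 → after 1×micro: 1; S1 reads c2=4 → after 1×micro: 1; S2 reads c0=1 → after 2×micro: 2 ⇒ (c0=1, c1=1, c2=2)

first divergence at macro-step: 1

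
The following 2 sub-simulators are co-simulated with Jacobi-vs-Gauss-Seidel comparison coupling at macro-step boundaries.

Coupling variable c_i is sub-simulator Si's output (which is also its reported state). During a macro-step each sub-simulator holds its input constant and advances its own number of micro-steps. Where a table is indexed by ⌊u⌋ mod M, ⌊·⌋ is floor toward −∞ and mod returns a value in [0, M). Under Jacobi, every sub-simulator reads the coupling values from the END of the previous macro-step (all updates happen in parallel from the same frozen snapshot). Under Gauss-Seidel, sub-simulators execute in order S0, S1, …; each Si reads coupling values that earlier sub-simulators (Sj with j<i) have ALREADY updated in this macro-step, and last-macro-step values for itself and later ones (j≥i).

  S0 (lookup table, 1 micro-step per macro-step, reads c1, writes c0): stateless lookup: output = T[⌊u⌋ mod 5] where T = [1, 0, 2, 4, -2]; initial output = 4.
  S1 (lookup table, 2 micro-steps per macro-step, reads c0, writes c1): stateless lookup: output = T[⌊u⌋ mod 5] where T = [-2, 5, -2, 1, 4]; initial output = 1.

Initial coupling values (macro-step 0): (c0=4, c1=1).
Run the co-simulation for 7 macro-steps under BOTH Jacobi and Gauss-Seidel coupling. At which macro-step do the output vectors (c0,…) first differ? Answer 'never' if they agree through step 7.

[Jacobi] macro 1: S0 reads c1=1 → after 1×micro: 0; S1 reads c0=4 → after 2×micro: 4 ⇒ (c0=0, c1=4)
[Jacobi] macro 2: S0 reads c1=4 → after 1×micro: -2; S1 reads c0=0 → after 2×micro: -2 ⇒ (c0=-2, c1=-2)
[Jacobi] macro 3: S0 reads c1=-2 → after 1×micro: 4; S1 reads c0=-2 → after 2×micro: 1 ⇒ (c0=4, c1=1)
[Jacobi] macro 4: S0 reads c1=1 → after 1×micro: 0; S1 reads c0=4 → after 2×micro: 4 ⇒ (c0=0, c1=4)
[Jacobi] macro 5: S0 reads c1=4 → after 1×micro: -2; S1 reads c0=0 → after 2×micro: -2 ⇒ (c0=-2, c1=-2)
[Jacobi] macro 6: S0 reads c1=-2 → after 1×micro: 4; S1 reads c0=-2 → after 2×micro: 1 ⇒ (c0=4, c1=1)
[Jacobi] macro 7: S0 reads c1=1 → after 1×micro: 0; S1 reads c0=4 → after 2×micro: 4 ⇒ (c0=0, c1=4)
[Gauss-Seidel] macro 1: S0 reads c1=1 → after 1×micro: 0; S1 reads c0=0 → after 2×micro: -2 ⇒ (c0=0, c1=-2)
[Gauss-Seidel] macro 2: S0 reads c1=-2 → after 1×micro: 4; S1 reads c0=4 → after 2×micro: 4 ⇒ (c0=4, c1=4)
[Gauss-Seidel] macro 3: S0 reads c1=4 → after 1×micro: -2; S1 reads c0=-2 → after 2×micro: 1 ⇒ (c0=-2, c1=1)
[Gauss-Seidel] macro 4: S0 reads c1=1 → after 1×micro: 0; S1 reads c0=0 → after 2×micro: -2 ⇒ (c0=0, c1=-2)
[Gauss-Seidel] macro 5: S0 reads c1=-2 → after 1×micro: 4; S1 reads c0=4 → after 2×micro: 4 ⇒ (c0=4, c1=4)
[Gauss-Seidel] macro 6: S0 reads c1=4 → after 1×micro: -2; S1 reads c0=-2 → after 2×micro: 1 ⇒ (c0=-2, c1=1)
[Gauss-Seidel] macro 7: S0 reads c1=1 → after 1×micro: 0; S1 reads c0=0 → after 2×micro: -2 ⇒ (c0=0, c1=-2)

first divergence at macro-step: 1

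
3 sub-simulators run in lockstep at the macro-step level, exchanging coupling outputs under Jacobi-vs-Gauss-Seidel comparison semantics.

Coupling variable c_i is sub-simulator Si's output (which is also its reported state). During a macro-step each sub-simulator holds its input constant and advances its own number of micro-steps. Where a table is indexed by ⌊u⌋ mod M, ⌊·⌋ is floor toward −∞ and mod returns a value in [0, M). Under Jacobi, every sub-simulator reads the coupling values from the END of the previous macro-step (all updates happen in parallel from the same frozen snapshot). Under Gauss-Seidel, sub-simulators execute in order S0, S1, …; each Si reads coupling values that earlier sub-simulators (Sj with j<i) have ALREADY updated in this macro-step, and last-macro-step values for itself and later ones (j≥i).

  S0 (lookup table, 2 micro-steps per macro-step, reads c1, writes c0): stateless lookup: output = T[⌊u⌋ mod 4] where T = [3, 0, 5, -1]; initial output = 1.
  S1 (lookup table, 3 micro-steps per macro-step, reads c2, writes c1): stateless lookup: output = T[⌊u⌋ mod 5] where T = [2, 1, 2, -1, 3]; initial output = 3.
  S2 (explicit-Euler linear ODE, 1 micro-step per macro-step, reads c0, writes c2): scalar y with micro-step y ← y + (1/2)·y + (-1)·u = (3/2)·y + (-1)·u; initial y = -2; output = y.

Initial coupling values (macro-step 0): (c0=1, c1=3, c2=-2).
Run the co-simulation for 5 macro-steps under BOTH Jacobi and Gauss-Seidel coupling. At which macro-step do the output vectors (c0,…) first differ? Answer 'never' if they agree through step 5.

first divergence at macro-step: 1

[Jacobi] macro 1: S0 reads c1=3 → after 2×micro: -1; S1 reads c2=-2 → after 3×micro: -1; S2 reads c0=1 → after 1×micro: -4 ⇒ (c0=-1, c1=-1, c2=-4)
[Jacobi] macro 2: S0 reads c1=-1 → after 2×micro: -1; S1 reads c2=-4 → after 3×micro: 1; S2 reads c0=-1 → after 1×micro: -5 ⇒ (c0=-1, c1=1, c2=-5)
[Jacobi] macro 3: S0 reads c1=1 → after 2×micro: 0; S1 reads c2=-5 → after 3×micro: 2; S2 reads c0=-1 → after 1×micro: -13/2 ⇒ (c0=0, c1=2, c2=-13/2)
[Jacobi] macro 4: S0 reads c1=2 → after 2×micro: 5; S1 reads c2=-13/2 → after 3×micro: -1; S2 reads c0=0 → after 1×micro: -39/4 ⇒ (c0=5, c1=-1, c2=-39/4)
[Jacobi] macro 5: S0 reads c1=-1 → after 2×micro: -1; S1 reads c2=-39/4 → after 3×micro: 2; S2 reads c0=5 → after 1×micro: -157/8 ⇒ (c0=-1, c1=2, c2=-157/8)
[Gauss-Seidel] macro 1: S0 reads c1=3 → after 2×micro: -1; S1 reads c2=-2 → after 3×micro: -1; S2 reads c0=-1 → after 1×micro: -2 ⇒ (c0=-1, c1=-1, c2=-2)
[Gauss-Seidel] macro 2: S0 reads c1=-1 → after 2×micro: -1; S1 reads c2=-2 → after 3×micro: -1; S2 reads c0=-1 → after 1×micro: -2 ⇒ (c0=-1, c1=-1, c2=-2)
[Gauss-Seidel] macro 3: S0 reads c1=-1 → after 2×micro: -1; S1 reads c2=-2 → after 3×micro: -1; S2 reads c0=-1 → after 1×micro: -2 ⇒ (c0=-1, c1=-1, c2=-2)
[Gauss-Seidel] macro 4: S0 reads c1=-1 → after 2×micro: -1; S1 reads c2=-2 → after 3×micro: -1; S2 reads c0=-1 → after 1×micro: -2 ⇒ (c0=-1, c1=-1, c2=-2)
[Gauss-Seidel] macro 5: S0 reads c1=-1 → after 2×micro: -1; S1 reads c2=-2 → after 3×micro: -1; S2 reads c0=-1 → after 1×micro: -2 ⇒ (c0=-1, c1=-1, c2=-2)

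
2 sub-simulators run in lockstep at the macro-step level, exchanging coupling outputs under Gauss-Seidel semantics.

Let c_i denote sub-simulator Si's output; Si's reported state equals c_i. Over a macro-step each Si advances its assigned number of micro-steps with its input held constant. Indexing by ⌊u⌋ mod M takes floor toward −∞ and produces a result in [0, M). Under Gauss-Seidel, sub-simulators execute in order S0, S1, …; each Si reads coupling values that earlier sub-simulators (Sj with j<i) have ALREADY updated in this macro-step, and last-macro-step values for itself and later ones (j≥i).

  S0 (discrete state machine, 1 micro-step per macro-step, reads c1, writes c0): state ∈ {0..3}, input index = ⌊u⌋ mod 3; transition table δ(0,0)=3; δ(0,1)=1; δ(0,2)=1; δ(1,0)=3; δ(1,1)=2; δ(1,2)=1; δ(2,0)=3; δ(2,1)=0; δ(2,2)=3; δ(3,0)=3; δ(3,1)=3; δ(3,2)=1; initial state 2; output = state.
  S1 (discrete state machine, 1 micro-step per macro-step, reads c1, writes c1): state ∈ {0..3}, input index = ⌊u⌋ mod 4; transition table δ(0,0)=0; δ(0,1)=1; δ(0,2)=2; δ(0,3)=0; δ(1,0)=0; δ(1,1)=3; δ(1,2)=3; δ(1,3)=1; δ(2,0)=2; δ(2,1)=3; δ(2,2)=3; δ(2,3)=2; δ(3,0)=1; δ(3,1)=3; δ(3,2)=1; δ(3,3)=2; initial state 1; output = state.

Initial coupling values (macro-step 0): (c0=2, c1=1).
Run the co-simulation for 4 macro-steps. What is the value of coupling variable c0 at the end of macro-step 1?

macro 1: S0 reads c1=1 → after 1×micro: 0; S1 reads c1=1 → after 1×micro: 3 ⇒ (c0=0, c1=3)
macro 2: S0 reads c1=3 → after 1×micro: 3; S1 reads c1=3 → after 1×micro: 2 ⇒ (c0=3, c1=2)
macro 3: S0 reads c1=2 → after 1×micro: 1; S1 reads c1=2 → after 1×micro: 3 ⇒ (c0=1, c1=3)
macro 4: S0 reads c1=3 → after 1×micro: 3; S1 reads c1=3 → after 1×micro: 2 ⇒ (c0=3, c1=2)

c0 at macro-step 1 = 0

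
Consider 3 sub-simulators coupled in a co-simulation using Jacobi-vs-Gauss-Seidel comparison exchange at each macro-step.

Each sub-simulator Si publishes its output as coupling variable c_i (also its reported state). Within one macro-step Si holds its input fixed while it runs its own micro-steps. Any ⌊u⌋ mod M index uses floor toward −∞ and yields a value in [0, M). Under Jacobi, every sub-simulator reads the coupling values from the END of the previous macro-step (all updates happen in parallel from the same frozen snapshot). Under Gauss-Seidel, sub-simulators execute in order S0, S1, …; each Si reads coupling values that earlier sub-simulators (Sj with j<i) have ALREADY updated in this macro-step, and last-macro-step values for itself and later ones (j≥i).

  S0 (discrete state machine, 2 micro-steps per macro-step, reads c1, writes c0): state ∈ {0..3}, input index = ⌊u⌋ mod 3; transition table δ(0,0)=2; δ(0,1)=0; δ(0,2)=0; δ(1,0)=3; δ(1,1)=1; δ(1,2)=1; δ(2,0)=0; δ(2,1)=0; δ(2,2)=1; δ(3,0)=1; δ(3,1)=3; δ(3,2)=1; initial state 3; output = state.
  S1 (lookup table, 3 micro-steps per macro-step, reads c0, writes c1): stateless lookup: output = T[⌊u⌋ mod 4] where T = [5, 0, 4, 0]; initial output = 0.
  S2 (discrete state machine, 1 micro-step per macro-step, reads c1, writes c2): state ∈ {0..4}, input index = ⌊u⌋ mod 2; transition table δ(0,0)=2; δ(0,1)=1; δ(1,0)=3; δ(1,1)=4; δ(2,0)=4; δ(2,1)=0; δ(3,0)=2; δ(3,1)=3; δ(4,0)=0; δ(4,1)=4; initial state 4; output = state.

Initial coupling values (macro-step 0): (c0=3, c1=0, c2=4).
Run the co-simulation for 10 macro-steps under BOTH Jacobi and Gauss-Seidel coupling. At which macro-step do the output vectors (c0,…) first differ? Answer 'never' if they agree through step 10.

[Jacobi] macro 1: S0 reads c1=0 → after 2×micro: 3; S1 reads c0=3 → after 3×micro: 0; S2 reads c1=0 → after 1×micro: 0 ⇒ (c0=3, c1=0, c2=0)
[Jacobi] macro 2: S0 reads c1=0 → after 2×micro: 3; S1 reads c0=3 → after 3×micro: 0; S2 reads c1=0 → after 1×micro: 2 ⇒ (c0=3, c1=0, c2=2)
[Jacobi] macro 3: S0 reads c1=0 → after 2×micro: 3; S1 reads c0=3 → after 3×micro: 0; S2 reads c1=0 → after 1×micro: 4 ⇒ (c0=3, c1=0, c2=4)
[Jacobi] macro 4: S0 reads c1=0 → after 2×micro: 3; S1 reads c0=3 → after 3×micro: 0; S2 reads c1=0 → after 1×micro: 0 ⇒ (c0=3, c1=0, c2=0)
[Jacobi] macro 5: S0 reads c1=0 → after 2×micro: 3; S1 reads c0=3 → after 3×micro: 0; S2 reads c1=0 → after 1×micro: 2 ⇒ (c0=3, c1=0, c2=2)
[Jacobi] macro 6: S0 reads c1=0 → after 2×micro: 3; S1 reads c0=3 → after 3×micro: 0; S2 reads c1=0 → after 1×micro: 4 ⇒ (c0=3, c1=0, c2=4)
[Jacobi] macro 7: S0 reads c1=0 → after 2×micro: 3; S1 reads c0=3 → after 3×micro: 0; S2 reads c1=0 → after 1×micro: 0 ⇒ (c0=3, c1=0, c2=0)
[Jacobi] macro 8: S0 reads c1=0 → after 2×micro: 3; S1 reads c0=3 → after 3×micro: 0; S2 reads c1=0 → after 1×micro: 2 ⇒ (c0=3, c1=0, c2=2)
[Jacobi] macro 9: S0 reads c1=0 → after 2×micro: 3; S1 reads c0=3 → after 3×micro: 0; S2 reads c1=0 → after 1×micro: 4 ⇒ (c0=3, c1=0, c2=4)
[Jacobi] macro 10: S0 reads c1=0 → after 2×micro: 3; S1 reads c0=3 → after 3×micro: 0; S2 reads c1=0 → after 1×micro: 0 ⇒ (c0=3, c1=0, c2=0)
[Gauss-Seidel] macro 1: S0 reads c1=0 → after 2×micro: 3; S1 reads c0=3 → after 3×micro: 0; S2 reads c1=0 → after 1×micro: 0 ⇒ (c0=3, c1=0, c2=0)
[Gauss-Seidel] macro 2: S0 reads c1=0 → after 2×micro: 3; S1 reads c0=3 → after 3×micro: 0; S2 reads c1=0 → after 1×micro: 2 ⇒ (c0=3, c1=0, c2=2)
[Gauss-Seidel] macro 3: S0 reads c1=0 → after 2×micro: 3; S1 reads c0=3 → after 3×micro: 0; S2 reads c1=0 → after 1×micro: 4 ⇒ (c0=3, c1=0, c2=4)
[Gauss-Seidel] macro 4: S0 reads c1=0 → after 2×micro: 3; S1 reads c0=3 → after 3×micro: 0; S2 reads c1=0 → after 1×micro: 0 ⇒ (c0=3, c1=0, c2=0)
[Gauss-Seidel] macro 5: S0 reads c1=0 → after 2×micro: 3; S1 reads c0=3 → after 3×micro: 0; S2 reads c1=0 → after 1×micro: 2 ⇒ (c0=3, c1=0, c2=2)
[Gauss-Seidel] macro 6: S0 reads c1=0 → after 2×micro: 3; S1 reads c0=3 → after 3×micro: 0; S2 reads c1=0 → after 1×micro: 4 ⇒ (c0=3, c1=0, c2=4)
[Gauss-Seidel] macro 7: S0 reads c1=0 → after 2×micro: 3; S1 reads c0=3 → after 3×micro: 0; S2 reads c1=0 → after 1×micro: 0 ⇒ (c0=3, c1=0, c2=0)
[Gauss-Seidel] macro 8: S0 reads c1=0 → after 2×micro: 3; S1 reads c0=3 → after 3×micro: 0; S2 reads c1=0 → after 1×micro: 2 ⇒ (c0=3, c1=0, c2=2)
[Gauss-Seidel] macro 9: S0 reads c1=0 → after 2×micro: 3; S1 reads c0=3 → after 3×micro: 0; S2 reads c1=0 → after 1×micro: 4 ⇒ (c0=3, c1=0, c2=4)
[Gauss-Seidel] macro 10: S0 reads c1=0 → after 2×micro: 3; S1 reads c0=3 → after 3×micro: 0; S2 reads c1=0 → after 1×micro: 0 ⇒ (c0=3, c1=0, c2=0)

first divergence at macro-step: never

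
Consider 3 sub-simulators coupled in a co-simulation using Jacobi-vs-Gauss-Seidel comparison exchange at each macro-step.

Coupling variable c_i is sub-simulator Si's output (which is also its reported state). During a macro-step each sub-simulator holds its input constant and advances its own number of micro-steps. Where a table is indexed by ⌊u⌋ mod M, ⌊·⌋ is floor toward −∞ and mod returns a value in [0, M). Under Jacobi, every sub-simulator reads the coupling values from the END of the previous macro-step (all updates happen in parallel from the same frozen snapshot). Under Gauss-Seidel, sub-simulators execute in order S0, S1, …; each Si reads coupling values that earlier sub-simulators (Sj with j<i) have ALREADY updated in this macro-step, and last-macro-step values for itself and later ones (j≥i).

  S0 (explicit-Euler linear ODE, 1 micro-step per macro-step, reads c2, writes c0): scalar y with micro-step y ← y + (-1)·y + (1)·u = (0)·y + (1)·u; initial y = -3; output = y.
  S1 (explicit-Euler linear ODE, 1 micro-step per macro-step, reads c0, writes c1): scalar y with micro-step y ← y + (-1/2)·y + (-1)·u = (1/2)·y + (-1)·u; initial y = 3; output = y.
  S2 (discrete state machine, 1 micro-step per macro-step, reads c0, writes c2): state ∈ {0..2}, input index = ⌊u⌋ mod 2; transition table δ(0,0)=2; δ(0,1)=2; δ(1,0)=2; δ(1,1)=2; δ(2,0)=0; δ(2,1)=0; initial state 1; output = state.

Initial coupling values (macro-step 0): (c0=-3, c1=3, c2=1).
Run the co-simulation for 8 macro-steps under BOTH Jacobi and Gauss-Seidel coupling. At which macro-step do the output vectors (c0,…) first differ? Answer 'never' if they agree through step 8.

[Jacobi] macro 1: S0 reads c2=1 → after 1×micro: 1; S1 reads c0=-3 → after 1×micro: 9/2; S2 reads c0=-3 → after 1×micro: 2 ⇒ (c0=1, c1=9/2, c2=2)
[Jacobi] macro 2: S0 reads c2=2 → after 1×micro: 2; S1 reads c0=1 → after 1×micro: 5/4; S2 reads c0=1 → after 1×micro: 0 ⇒ (c0=2, c1=5/4, c2=0)
[Jacobi] macro 3: S0 reads c2=0 → after 1×micro: 0; S1 reads c0=2 → after 1×micro: -11/8; S2 reads c0=2 → after 1×micro: 2 ⇒ (c0=0, c1=-11/8, c2=2)
[Jacobi] macro 4: S0 reads c2=2 → after 1×micro: 2; S1 reads c0=0 → after 1×micro: -11/16; S2 reads c0=0 → after 1×micro: 0 ⇒ (c0=2, c1=-11/16, c2=0)
[Jacobi] macro 5: S0 reads c2=0 → after 1×micro: 0; S1 reads c0=2 → after 1×micro: -75/32; S2 reads c0=2 → after 1×micro: 2 ⇒ (c0=0, c1=-75/32, c2=2)
[Jacobi] macro 6: S0 reads c2=2 → after 1×micro: 2; S1 reads c0=0 → after 1×micro: -75/64; S2 reads c0=0 → after 1×micro: 0 ⇒ (c0=2, c1=-75/64, c2=0)
[Jacobi] macro 7: S0 reads c2=0 → after 1×micro: 0; S1 reads c0=2 → after 1×micro: -331/128; S2 reads c0=2 → after 1×micro: 2 ⇒ (c0=0, c1=-331/128, c2=2)
[Jacobi] macro 8: S0 reads c2=2 → after 1×micro: 2; S1 reads c0=0 → after 1×micro: -331/256; S2 reads c0=0 → after 1×micro: 0 ⇒ (c0=2, c1=-331/256, c2=0)
[Gauss-Seidel] macro 1: S0 reads c2=1 → after 1×micro: 1; S1 reads c0=1 → after 1×micro: 1/2; S2 reads c0=1 → after 1×micro: 2 ⇒ (c0=1, c1=1/2, c2=2)
[Gauss-Seidel] macro 2: S0 reads c2=2 → after 1×micro: 2; S1 reads c0=2 → after 1×micro: -7/4; S2 reads c0=2 → after 1×micro: 0 ⇒ (c0=2, c1=-7/4, c2=0)
[Gauss-Seidel] macro 3: S0 reads c2=0 → after 1×micro: 0; S1 reads c0=0 → after 1×micro: -7/8; S2 reads c0=0 → after 1×micro: 2 ⇒ (c0=0, c1=-7/8, c2=2)
[Gauss-Seidel] macro 4: S0 reads c2=2 → after 1×micro: 2; S1 reads c0=2 → after 1×micro: -39/16; S2 reads c0=2 → after 1×micro: 0 ⇒ (c0=2, c1=-39/16, c2=0)
[Gauss-Seidel] macro 5: S0 reads c2=0 → after 1×micro: 0; S1 reads c0=0 → after 1×micro: -39/32; S2 reads c0=0 → after 1×micro: 2 ⇒ (c0=0, c1=-39/32, c2=2)
[Gauss-Seidel] macro 6: S0 reads c2=2 → after 1×micro: 2; S1 reads c0=2 → after 1×micro: -167/64; S2 reads c0=2 → after 1×micro: 0 ⇒ (c0=2, c1=-167/64, c2=0)
[Gauss-Seidel] macro 7: S0 reads c2=0 → after 1×micro: 0; S1 reads c0=0 → after 1×micro: -167/128; S2 reads c0=0 → after 1×micro: 2 ⇒ (c0=0, c1=-167/128, c2=2)
[Gauss-Seidel] macro 8: S0 reads c2=2 → after 1×micro: 2; S1 reads c0=2 → after 1×micro: -679/256; S2 reads c0=2 → after 1×micro: 0 ⇒ (c0=2, c1=-679/256, c2=0)

first divergence at macro-step: 1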